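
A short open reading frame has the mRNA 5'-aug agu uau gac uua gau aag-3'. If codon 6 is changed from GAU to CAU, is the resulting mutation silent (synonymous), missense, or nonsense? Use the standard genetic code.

Position 16 falls in codon 6: GAU → Asp.
After the substitution the codon is CAU → His.
Asp ≠ His, so this is a missense mutation.

missense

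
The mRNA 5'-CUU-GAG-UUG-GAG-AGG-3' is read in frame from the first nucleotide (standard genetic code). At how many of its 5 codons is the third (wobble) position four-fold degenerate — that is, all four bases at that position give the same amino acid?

Codon 1 CUU (Leu): third position 4-fold.
Codon 2 GAG (Glu): third position 2-fold.
Codon 3 UUG (Leu): third position 2-fold.
Codon 4 GAG (Glu): third position 2-fold.
Codon 5 AGG (Arg): third position 2-fold.
Four-fold degenerate third positions: 1.

1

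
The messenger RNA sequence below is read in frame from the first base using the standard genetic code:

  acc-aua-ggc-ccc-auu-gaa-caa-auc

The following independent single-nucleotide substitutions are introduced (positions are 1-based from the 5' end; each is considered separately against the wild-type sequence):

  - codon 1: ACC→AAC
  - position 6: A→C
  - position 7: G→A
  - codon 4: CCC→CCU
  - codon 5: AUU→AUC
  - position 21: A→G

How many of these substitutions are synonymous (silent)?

Codon 1: ACC (Thr) → AAC (Asn) — missense.
Codon 2: AUA (Ile) → AUC (Ile) — synonymous.
Codon 3: GGC (Gly) → AGC (Ser) — missense.
Codon 4: CCC (Pro) → CCU (Pro) — synonymous.
Codon 5: AUU (Ile) → AUC (Ile) — synonymous.
Codon 7: CAA (Gln) → CAG (Gln) — synonymous.
Synonymous: 4 of 6.

4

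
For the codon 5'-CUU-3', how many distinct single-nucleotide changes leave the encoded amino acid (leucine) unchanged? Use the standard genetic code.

Position 1: none → 0 synonymous.
Position 2: none → 0 synonymous.
Position 3: CUC, CUA, CUG → 3 synonymous.
Total: 0 + 0 + 3 = 3.

3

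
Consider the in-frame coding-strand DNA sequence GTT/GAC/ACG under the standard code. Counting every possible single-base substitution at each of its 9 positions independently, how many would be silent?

7

Codon 1 (GTT, Val): 3 synonymous substitutions.
Codon 2 (GAC, Asp): 1 synonymous substitution.
Codon 3 (ACG, Thr): 3 synonymous substitutions.
Total: 3 + 1 + 3 = 7.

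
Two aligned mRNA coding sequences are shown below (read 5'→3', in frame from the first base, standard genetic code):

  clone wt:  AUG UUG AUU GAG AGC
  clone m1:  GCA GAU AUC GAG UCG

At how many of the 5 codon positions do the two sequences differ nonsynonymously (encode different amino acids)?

Codon 1: AUG Met / GCA Ala — nonsynonymous.
Codon 2: UUG Leu / GAU Asp — nonsynonymous.
Codon 3: AUU Ile / AUC Ile — synonymous.
Codon 4: GAG Glu / GAG Glu — identical.
Codon 5: AGC Ser / UCG Ser — synonymous.
Nonsynonymous differences: 2.

2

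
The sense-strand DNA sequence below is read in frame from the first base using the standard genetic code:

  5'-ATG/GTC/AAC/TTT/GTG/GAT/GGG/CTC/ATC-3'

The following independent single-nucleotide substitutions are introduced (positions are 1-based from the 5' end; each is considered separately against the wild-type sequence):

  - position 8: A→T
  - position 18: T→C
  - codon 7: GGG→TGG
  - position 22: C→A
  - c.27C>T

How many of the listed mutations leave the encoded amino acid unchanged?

Codon 3: AAC (Asn) → ATC (Ile) — missense.
Codon 6: GAT (Asp) → GAC (Asp) — synonymous.
Codon 7: GGG (Gly) → TGG (Trp) — missense.
Codon 8: CTC (Leu) → ATC (Ile) — missense.
Codon 9: ATC (Ile) → ATT (Ile) — synonymous.
Synonymous: 2 of 5.

2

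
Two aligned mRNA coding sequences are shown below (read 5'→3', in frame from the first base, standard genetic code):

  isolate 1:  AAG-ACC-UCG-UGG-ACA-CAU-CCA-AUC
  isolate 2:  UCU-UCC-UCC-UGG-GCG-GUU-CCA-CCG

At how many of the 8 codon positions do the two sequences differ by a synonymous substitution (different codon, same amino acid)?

1

Codon 1: AAG Lys / UCU Ser — nonsynonymous.
Codon 2: ACC Thr / UCC Ser — nonsynonymous.
Codon 3: UCG Ser / UCC Ser — synonymous.
Codon 4: UGG Trp / UGG Trp — identical.
Codon 5: ACA Thr / GCG Ala — nonsynonymous.
Codon 6: CAU His / GUU Val — nonsynonymous.
Codon 7: CCA Pro / CCA Pro — identical.
Codon 8: AUC Ile / CCG Pro — nonsynonymous.
Synonymous differences: 1.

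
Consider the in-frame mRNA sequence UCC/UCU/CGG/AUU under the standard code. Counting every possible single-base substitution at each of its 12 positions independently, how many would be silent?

12

Codon 1 (UCC, Ser): 3 synonymous substitutions.
Codon 2 (UCU, Ser): 3 synonymous substitutions.
Codon 3 (CGG, Arg): 4 synonymous substitutions.
Codon 4 (AUU, Ile): 2 synonymous substitutions.
Total: 3 + 3 + 4 + 2 = 12.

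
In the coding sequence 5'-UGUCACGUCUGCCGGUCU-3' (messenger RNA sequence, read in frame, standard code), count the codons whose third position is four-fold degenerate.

3

Codon 1 UGU (Cys): third position 2-fold.
Codon 2 CAC (His): third position 2-fold.
Codon 3 GUC (Val): third position 4-fold.
Codon 4 UGC (Cys): third position 2-fold.
Codon 5 CGG (Arg): third position 4-fold.
Codon 6 UCU (Ser): third position 4-fold.
Four-fold degenerate third positions: 3.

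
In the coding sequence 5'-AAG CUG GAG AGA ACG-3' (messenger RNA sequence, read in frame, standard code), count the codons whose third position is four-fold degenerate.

2

Codon 1 AAG (Lys): third position 2-fold.
Codon 2 CUG (Leu): third position 4-fold.
Codon 3 GAG (Glu): third position 2-fold.
Codon 4 AGA (Arg): third position 2-fold.
Codon 5 ACG (Thr): third position 4-fold.
Four-fold degenerate third positions: 2.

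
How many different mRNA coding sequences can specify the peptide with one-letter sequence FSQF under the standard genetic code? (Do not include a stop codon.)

48

Phe: 2 codons.
Ser: 6 codons.
Gln: 2 codons.
Phe: 2 codons.
2 × 6 × 2 × 2 = 48.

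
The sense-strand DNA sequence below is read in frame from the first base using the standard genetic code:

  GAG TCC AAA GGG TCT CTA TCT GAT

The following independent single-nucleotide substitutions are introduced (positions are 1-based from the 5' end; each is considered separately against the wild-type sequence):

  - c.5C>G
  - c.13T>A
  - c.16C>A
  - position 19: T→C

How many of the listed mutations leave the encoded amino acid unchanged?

Codon 2: TCC (Ser) → TGC (Cys) — missense.
Codon 5: TCT (Ser) → ACT (Thr) — missense.
Codon 6: CTA (Leu) → ATA (Ile) — missense.
Codon 7: TCT (Ser) → CCT (Pro) — missense.
Synonymous: 0 of 4.

0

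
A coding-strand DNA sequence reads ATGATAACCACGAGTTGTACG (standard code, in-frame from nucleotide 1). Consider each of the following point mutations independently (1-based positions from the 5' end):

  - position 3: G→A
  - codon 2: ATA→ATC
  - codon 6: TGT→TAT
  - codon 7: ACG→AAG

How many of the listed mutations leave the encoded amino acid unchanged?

Codon 1: ATG (Met) → ATA (Ile) — missense.
Codon 2: ATA (Ile) → ATC (Ile) — synonymous.
Codon 6: TGT (Cys) → TAT (Tyr) — missense.
Codon 7: ACG (Thr) → AAG (Lys) — missense.
Synonymous: 1 of 4.

1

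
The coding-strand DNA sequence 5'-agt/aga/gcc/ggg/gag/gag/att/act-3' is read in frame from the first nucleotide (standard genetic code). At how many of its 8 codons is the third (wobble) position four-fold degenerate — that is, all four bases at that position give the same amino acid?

3

Codon 1 AGT (Ser): third position 2-fold.
Codon 2 AGA (Arg): third position 2-fold.
Codon 3 GCC (Ala): third position 4-fold.
Codon 4 GGG (Gly): third position 4-fold.
Codon 5 GAG (Glu): third position 2-fold.
Codon 6 GAG (Glu): third position 2-fold.
Codon 7 ATT (Ile): third position 3-fold.
Codon 8 ACT (Thr): third position 4-fold.
Four-fold degenerate third positions: 3.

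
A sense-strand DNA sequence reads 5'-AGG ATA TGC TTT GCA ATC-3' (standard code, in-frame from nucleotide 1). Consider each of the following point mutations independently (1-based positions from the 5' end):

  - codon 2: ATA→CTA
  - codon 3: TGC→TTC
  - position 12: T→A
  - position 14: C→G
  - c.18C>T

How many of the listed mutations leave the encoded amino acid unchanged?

Codon 2: ATA (Ile) → CTA (Leu) — missense.
Codon 3: TGC (Cys) → TTC (Phe) — missense.
Codon 4: TTT (Phe) → TTA (Leu) — missense.
Codon 5: GCA (Ala) → GGA (Gly) — missense.
Codon 6: ATC (Ile) → ATT (Ile) — synonymous.
Synonymous: 1 of 5.

1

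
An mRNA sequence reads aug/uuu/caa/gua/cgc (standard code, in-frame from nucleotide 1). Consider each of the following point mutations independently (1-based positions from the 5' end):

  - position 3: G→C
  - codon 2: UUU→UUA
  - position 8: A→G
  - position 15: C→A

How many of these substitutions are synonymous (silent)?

Codon 1: AUG (Met) → AUC (Ile) — missense.
Codon 2: UUU (Phe) → UUA (Leu) — missense.
Codon 3: CAA (Gln) → CGA (Arg) — missense.
Codon 5: CGC (Arg) → CGA (Arg) — synonymous.
Synonymous: 1 of 4.

1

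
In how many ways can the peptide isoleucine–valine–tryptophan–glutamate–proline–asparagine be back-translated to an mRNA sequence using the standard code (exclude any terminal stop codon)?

192

Ile: 3 codons.
Val: 4 codons.
Trp: 1 codon.
Glu: 2 codons.
Pro: 4 codons.
Asn: 2 codons.
3 × 4 × 1 × 2 × 4 × 2 = 192.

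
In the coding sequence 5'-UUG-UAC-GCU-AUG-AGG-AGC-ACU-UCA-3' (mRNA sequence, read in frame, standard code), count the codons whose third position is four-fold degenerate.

3

Codon 1 UUG (Leu): third position 2-fold.
Codon 2 UAC (Tyr): third position 2-fold.
Codon 3 GCU (Ala): third position 4-fold.
Codon 4 AUG (Met): third position 1-fold.
Codon 5 AGG (Arg): third position 2-fold.
Codon 6 AGC (Ser): third position 2-fold.
Codon 7 ACU (Thr): third position 4-fold.
Codon 8 UCA (Ser): third position 4-fold.
Four-fold degenerate third positions: 3.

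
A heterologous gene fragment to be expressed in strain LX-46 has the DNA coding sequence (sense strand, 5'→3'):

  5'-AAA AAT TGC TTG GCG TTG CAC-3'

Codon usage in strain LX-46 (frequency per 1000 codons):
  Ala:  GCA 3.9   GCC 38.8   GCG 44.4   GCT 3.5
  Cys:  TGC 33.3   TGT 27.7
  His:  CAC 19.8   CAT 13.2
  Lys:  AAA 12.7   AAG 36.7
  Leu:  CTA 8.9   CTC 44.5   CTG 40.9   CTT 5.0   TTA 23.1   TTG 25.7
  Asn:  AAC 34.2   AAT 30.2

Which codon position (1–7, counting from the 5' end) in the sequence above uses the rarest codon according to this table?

1

Codon 1 AAA (Lys): 12.7 per 1000.
Codon 2 AAT (Asn): 30.2 per 1000.
Codon 3 TGC (Cys): 33.3 per 1000.
Codon 4 TTG (Leu): 25.7 per 1000.
Codon 5 GCG (Ala): 44.4 per 1000.
Codon 6 TTG (Leu): 25.7 per 1000.
Codon 7 CAC (His): 19.8 per 1000.
Lowest frequency is 12.7 at codon 1.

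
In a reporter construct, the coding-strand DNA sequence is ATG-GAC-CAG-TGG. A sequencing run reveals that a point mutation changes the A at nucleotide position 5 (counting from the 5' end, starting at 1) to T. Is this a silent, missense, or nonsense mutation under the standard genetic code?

Position 5 falls in codon 2: GAC → Asp.
After the substitution the codon is GTC → Val.
Asp ≠ Val, so this is a missense mutation.

missense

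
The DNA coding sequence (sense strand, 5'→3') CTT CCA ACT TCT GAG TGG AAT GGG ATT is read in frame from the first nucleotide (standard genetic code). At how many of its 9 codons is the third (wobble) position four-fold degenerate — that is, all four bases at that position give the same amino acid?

5

Codon 1 CTT (Leu): third position 4-fold.
Codon 2 CCA (Pro): third position 4-fold.
Codon 3 ACT (Thr): third position 4-fold.
Codon 4 TCT (Ser): third position 4-fold.
Codon 5 GAG (Glu): third position 2-fold.
Codon 6 TGG (Trp): third position 1-fold.
Codon 7 AAT (Asn): third position 2-fold.
Codon 8 GGG (Gly): third position 4-fold.
Codon 9 ATT (Ile): third position 3-fold.
Four-fold degenerate third positions: 5.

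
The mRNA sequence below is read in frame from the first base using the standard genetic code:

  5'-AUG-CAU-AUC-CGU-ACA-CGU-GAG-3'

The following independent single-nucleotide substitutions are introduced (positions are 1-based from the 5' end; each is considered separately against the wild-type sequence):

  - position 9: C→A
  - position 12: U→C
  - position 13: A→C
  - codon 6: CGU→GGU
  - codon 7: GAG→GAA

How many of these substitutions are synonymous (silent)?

Codon 3: AUC (Ile) → AUA (Ile) — synonymous.
Codon 4: CGU (Arg) → CGC (Arg) — synonymous.
Codon 5: ACA (Thr) → CCA (Pro) — missense.
Codon 6: CGU (Arg) → GGU (Gly) — missense.
Codon 7: GAG (Glu) → GAA (Glu) — synonymous.
Synonymous: 3 of 5.

3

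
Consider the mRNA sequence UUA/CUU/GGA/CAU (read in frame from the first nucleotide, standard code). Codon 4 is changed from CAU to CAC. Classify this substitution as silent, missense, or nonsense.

silent

Position 12 falls in codon 4: CAU → His.
After the substitution the codon is CAC → His.
Both encode His, so the change is synonymous.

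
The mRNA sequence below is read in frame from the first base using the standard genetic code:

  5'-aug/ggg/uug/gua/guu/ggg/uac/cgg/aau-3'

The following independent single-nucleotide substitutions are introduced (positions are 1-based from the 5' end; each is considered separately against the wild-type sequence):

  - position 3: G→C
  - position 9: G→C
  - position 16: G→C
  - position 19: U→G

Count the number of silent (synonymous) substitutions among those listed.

Codon 1: AUG (Met) → AUC (Ile) — missense.
Codon 3: UUG (Leu) → UUC (Phe) — missense.
Codon 6: GGG (Gly) → CGG (Arg) — missense.
Codon 7: UAC (Tyr) → GAC (Asp) — missense.
Synonymous: 0 of 4.

0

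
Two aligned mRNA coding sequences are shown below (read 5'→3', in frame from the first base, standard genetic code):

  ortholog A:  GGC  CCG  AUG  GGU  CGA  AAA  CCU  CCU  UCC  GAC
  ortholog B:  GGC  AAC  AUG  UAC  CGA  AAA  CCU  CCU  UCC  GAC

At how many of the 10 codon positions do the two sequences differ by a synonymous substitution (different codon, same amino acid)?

Codon 1: GGC Gly / GGC Gly — identical.
Codon 2: CCG Pro / AAC Asn — nonsynonymous.
Codon 3: AUG Met / AUG Met — identical.
Codon 4: GGU Gly / UAC Tyr — nonsynonymous.
Codon 5: CGA Arg / CGA Arg — identical.
Codon 6: AAA Lys / AAA Lys — identical.
Codon 7: CCU Pro / CCU Pro — identical.
Codon 8: CCU Pro / CCU Pro — identical.
Codon 9: UCC Ser / UCC Ser — identical.
Codon 10: GAC Asp / GAC Asp — identical.
Synonymous differences: 0.

0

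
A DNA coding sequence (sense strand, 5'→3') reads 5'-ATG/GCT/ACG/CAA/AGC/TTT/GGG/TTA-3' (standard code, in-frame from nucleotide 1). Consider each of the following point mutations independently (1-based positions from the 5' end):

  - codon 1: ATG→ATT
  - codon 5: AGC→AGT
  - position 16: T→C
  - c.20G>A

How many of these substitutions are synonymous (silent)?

Codon 1: ATG (Met) → ATT (Ile) — missense.
Codon 5: AGC (Ser) → AGT (Ser) — synonymous.
Codon 6: TTT (Phe) → CTT (Leu) — missense.
Codon 7: GGG (Gly) → GAG (Glu) — missense.
Synonymous: 1 of 4.

1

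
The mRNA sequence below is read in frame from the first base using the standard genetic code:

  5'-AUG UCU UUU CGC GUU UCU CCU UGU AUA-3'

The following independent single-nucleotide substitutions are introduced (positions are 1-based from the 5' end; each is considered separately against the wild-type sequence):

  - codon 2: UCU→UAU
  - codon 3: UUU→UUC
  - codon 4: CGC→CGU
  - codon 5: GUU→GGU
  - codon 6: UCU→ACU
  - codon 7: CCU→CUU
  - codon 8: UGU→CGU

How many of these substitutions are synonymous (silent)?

2

Codon 2: UCU (Ser) → UAU (Tyr) — missense.
Codon 3: UUU (Phe) → UUC (Phe) — synonymous.
Codon 4: CGC (Arg) → CGU (Arg) — synonymous.
Codon 5: GUU (Val) → GGU (Gly) — missense.
Codon 6: UCU (Ser) → ACU (Thr) — missense.
Codon 7: CCU (Pro) → CUU (Leu) — missense.
Codon 8: UGU (Cys) → CGU (Arg) — missense.
Synonymous: 2 of 7.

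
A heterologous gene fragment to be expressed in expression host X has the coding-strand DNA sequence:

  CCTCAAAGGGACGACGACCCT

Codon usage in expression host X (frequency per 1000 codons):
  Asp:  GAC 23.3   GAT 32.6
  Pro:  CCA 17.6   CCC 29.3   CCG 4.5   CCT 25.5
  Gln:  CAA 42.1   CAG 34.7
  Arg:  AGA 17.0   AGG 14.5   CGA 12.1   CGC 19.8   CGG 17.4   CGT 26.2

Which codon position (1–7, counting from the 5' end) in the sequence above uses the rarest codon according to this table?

Codon 1 CCT (Pro): 25.5 per 1000.
Codon 2 CAA (Gln): 42.1 per 1000.
Codon 3 AGG (Arg): 14.5 per 1000.
Codon 4 GAC (Asp): 23.3 per 1000.
Codon 5 GAC (Asp): 23.3 per 1000.
Codon 6 GAC (Asp): 23.3 per 1000.
Codon 7 CCT (Pro): 25.5 per 1000.
Lowest frequency is 14.5 at codon 3.

3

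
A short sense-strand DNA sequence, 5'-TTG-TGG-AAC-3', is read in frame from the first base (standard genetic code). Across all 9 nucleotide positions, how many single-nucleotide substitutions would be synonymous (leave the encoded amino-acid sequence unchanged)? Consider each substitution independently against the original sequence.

Codon 1 (TTG, Leu): 2 synonymous substitutions.
Codon 2 (TGG, Trp): 0 synonymous substitutions.
Codon 3 (AAC, Asn): 1 synonymous substitution.
Total: 2 + 0 + 1 = 3.

3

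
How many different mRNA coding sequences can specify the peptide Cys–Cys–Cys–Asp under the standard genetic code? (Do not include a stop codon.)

16

Cys: 2 codons.
Cys: 2 codons.
Cys: 2 codons.
Asp: 2 codons.
2 × 2 × 2 × 2 = 16.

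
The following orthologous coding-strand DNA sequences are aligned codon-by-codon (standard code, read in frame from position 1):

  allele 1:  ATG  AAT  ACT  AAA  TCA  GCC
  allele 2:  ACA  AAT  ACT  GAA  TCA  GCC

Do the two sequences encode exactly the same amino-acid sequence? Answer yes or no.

no

Codon 1: ATG Met / ACA Thr — nonsynonymous.
Codon 2: AAT Asn / AAT Asn — identical.
Codon 3: ACT Thr / ACT Thr — identical.
Codon 4: AAA Lys / GAA Glu — nonsynonymous.
Codon 5: TCA Ser / TCA Ser — identical.
Codon 6: GCC Ala / GCC Ala — identical.
Nonsynonymous differences: 2 → different protein.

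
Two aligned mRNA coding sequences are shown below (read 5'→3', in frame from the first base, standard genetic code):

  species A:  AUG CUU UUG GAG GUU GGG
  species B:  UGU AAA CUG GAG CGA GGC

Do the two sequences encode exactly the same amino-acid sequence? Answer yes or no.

no

Codon 1: AUG Met / UGU Cys — nonsynonymous.
Codon 2: CUU Leu / AAA Lys — nonsynonymous.
Codon 3: UUG Leu / CUG Leu — synonymous.
Codon 4: GAG Glu / GAG Glu — identical.
Codon 5: GUU Val / CGA Arg — nonsynonymous.
Codon 6: GGG Gly / GGC Gly — synonymous.
Nonsynonymous differences: 3 → different protein.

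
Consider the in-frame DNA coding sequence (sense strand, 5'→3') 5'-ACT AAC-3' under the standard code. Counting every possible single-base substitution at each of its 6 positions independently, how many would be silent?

Codon 1 (ACT, Thr): 3 synonymous substitutions.
Codon 2 (AAC, Asn): 1 synonymous substitution.
Total: 3 + 1 = 4.

4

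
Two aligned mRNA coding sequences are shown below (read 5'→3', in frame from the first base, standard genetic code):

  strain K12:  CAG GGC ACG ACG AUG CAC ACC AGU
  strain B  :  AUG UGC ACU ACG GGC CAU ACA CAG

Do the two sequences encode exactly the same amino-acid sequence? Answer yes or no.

no

Codon 1: CAG Gln / AUG Met — nonsynonymous.
Codon 2: GGC Gly / UGC Cys — nonsynonymous.
Codon 3: ACG Thr / ACU Thr — synonymous.
Codon 4: ACG Thr / ACG Thr — identical.
Codon 5: AUG Met / GGC Gly — nonsynonymous.
Codon 6: CAC His / CAU His — synonymous.
Codon 7: ACC Thr / ACA Thr — synonymous.
Codon 8: AGU Ser / CAG Gln — nonsynonymous.
Nonsynonymous differences: 4 → different protein.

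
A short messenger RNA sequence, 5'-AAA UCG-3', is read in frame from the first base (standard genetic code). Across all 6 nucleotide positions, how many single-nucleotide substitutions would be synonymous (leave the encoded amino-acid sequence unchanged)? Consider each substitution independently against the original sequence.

4

Codon 1 (AAA, Lys): 1 synonymous substitution.
Codon 2 (UCG, Ser): 3 synonymous substitutions.
Total: 1 + 3 = 4.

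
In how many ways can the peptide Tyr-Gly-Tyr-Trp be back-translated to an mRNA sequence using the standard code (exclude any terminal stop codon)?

Tyr: 2 codons.
Gly: 4 codons.
Tyr: 2 codons.
Trp: 1 codon.
2 × 4 × 2 × 1 = 16.

16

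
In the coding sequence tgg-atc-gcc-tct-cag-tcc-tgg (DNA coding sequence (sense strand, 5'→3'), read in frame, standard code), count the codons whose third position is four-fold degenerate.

Codon 1 TGG (Trp): third position 1-fold.
Codon 2 ATC (Ile): third position 3-fold.
Codon 3 GCC (Ala): third position 4-fold.
Codon 4 TCT (Ser): third position 4-fold.
Codon 5 CAG (Gln): third position 2-fold.
Codon 6 TCC (Ser): third position 4-fold.
Codon 7 TGG (Trp): third position 1-fold.
Four-fold degenerate third positions: 3.

3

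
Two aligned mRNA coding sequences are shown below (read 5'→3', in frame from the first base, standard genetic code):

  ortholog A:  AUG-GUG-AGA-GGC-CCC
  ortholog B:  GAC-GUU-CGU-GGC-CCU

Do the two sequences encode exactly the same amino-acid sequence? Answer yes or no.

Codon 1: AUG Met / GAC Asp — nonsynonymous.
Codon 2: GUG Val / GUU Val — synonymous.
Codon 3: AGA Arg / CGU Arg — synonymous.
Codon 4: GGC Gly / GGC Gly — identical.
Codon 5: CCC Pro / CCU Pro — synonymous.
Nonsynonymous differences: 1 → different protein.

no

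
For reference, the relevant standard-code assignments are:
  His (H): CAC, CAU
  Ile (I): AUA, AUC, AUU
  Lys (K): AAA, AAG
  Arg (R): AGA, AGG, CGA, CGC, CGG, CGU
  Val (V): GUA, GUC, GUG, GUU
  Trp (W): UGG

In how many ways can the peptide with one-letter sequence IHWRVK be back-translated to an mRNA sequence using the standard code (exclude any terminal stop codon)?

288

Ile: 3 codons.
His: 2 codons.
Trp: 1 codon.
Arg: 6 codons.
Val: 4 codons.
Lys: 2 codons.
3 × 2 × 1 × 6 × 4 × 2 = 288.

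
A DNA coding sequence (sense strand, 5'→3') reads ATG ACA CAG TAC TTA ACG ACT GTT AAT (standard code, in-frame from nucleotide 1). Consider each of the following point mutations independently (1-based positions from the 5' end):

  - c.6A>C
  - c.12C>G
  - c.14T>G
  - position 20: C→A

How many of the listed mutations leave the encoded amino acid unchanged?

Codon 2: ACA (Thr) → ACC (Thr) — synonymous.
Codon 4: TAC (Tyr) → TAG (Stop) — nonsense.
Codon 5: TTA (Leu) → TGA (Stop) — nonsense.
Codon 7: ACT (Thr) → AAT (Asn) — missense.
Synonymous: 1 of 4.

1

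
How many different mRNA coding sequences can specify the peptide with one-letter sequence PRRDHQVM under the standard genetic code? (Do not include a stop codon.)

Pro: 4 codons.
Arg: 6 codons.
Arg: 6 codons.
Asp: 2 codons.
His: 2 codons.
Gln: 2 codons.
Val: 4 codons.
Met: 1 codon.
4 × 6 × 6 × 2 × 2 × 2 × 4 × 1 = 4608.

4608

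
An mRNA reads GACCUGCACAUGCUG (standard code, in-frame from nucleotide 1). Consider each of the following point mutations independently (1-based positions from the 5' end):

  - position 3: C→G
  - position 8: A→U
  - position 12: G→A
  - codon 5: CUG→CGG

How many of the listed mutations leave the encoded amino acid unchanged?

0

Codon 1: GAC (Asp) → GAG (Glu) — missense.
Codon 3: CAC (His) → CUC (Leu) — missense.
Codon 4: AUG (Met) → AUA (Ile) — missense.
Codon 5: CUG (Leu) → CGG (Arg) — missense.
Synonymous: 0 of 4.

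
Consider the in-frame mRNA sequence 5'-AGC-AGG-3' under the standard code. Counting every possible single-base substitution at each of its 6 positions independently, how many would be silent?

Codon 1 (AGC, Ser): 1 synonymous substitution.
Codon 2 (AGG, Arg): 2 synonymous substitutions.
Total: 1 + 2 = 3.

3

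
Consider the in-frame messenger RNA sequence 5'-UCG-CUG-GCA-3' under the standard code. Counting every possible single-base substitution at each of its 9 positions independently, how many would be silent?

Codon 1 (UCG, Ser): 3 synonymous substitutions.
Codon 2 (CUG, Leu): 4 synonymous substitutions.
Codon 3 (GCA, Ala): 3 synonymous substitutions.
Total: 3 + 4 + 3 = 10.

10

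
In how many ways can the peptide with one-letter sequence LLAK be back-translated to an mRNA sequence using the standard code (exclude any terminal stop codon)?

288

Leu: 6 codons.
Leu: 6 codons.
Ala: 4 codons.
Lys: 2 codons.
6 × 6 × 4 × 2 = 288.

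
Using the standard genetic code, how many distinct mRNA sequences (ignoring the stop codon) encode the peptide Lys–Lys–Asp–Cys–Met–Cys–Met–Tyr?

64

Lys: 2 codons.
Lys: 2 codons.
Asp: 2 codons.
Cys: 2 codons.
Met: 1 codon.
Cys: 2 codons.
Met: 1 codon.
Tyr: 2 codons.
2 × 2 × 2 × 2 × 1 × 2 × 1 × 2 = 64.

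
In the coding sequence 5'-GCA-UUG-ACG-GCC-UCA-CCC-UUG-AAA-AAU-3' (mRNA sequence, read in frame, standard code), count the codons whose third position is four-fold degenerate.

5

Codon 1 GCA (Ala): third position 4-fold.
Codon 2 UUG (Leu): third position 2-fold.
Codon 3 ACG (Thr): third position 4-fold.
Codon 4 GCC (Ala): third position 4-fold.
Codon 5 UCA (Ser): third position 4-fold.
Codon 6 CCC (Pro): third position 4-fold.
Codon 7 UUG (Leu): third position 2-fold.
Codon 8 AAA (Lys): third position 2-fold.
Codon 9 AAU (Asn): third position 2-fold.
Four-fold degenerate third positions: 5.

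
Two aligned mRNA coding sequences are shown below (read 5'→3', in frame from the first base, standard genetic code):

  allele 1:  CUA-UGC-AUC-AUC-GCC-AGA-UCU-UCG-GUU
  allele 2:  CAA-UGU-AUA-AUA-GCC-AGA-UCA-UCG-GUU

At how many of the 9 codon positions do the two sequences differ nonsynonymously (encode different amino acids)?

1

Codon 1: CUA Leu / CAA Gln — nonsynonymous.
Codon 2: UGC Cys / UGU Cys — synonymous.
Codon 3: AUC Ile / AUA Ile — synonymous.
Codon 4: AUC Ile / AUA Ile — synonymous.
Codon 5: GCC Ala / GCC Ala — identical.
Codon 6: AGA Arg / AGA Arg — identical.
Codon 7: UCU Ser / UCA Ser — synonymous.
Codon 8: UCG Ser / UCG Ser — identical.
Codon 9: GUU Val / GUU Val — identical.
Nonsynonymous differences: 1.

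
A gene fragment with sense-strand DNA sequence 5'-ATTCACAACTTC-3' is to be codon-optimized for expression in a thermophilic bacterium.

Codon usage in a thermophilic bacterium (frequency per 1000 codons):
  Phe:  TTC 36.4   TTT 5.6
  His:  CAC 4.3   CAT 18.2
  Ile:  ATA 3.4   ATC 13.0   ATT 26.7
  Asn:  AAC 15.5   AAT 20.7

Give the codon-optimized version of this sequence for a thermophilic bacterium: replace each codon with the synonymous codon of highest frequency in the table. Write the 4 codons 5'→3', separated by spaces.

Codon 1 (Ile): best is ATT at 26.7.
Codon 2 (His): best is CAT at 18.2.
Codon 3 (Asn): best is AAT at 20.7.
Codon 4 (Phe): best is TTC at 36.4.

ATT CAT AAT TTC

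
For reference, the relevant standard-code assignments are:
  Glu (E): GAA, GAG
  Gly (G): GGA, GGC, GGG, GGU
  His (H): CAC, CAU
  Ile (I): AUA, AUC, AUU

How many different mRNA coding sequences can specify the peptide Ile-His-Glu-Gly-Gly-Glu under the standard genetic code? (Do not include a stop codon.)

Ile: 3 codons.
His: 2 codons.
Glu: 2 codons.
Gly: 4 codons.
Gly: 4 codons.
Glu: 2 codons.
3 × 2 × 2 × 4 × 4 × 2 = 384.

384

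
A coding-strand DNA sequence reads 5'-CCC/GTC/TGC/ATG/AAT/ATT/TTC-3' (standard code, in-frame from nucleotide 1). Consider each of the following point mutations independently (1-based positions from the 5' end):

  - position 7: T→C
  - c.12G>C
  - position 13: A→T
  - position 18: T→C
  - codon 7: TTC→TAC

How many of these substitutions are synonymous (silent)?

1

Codon 3: TGC (Cys) → CGC (Arg) — missense.
Codon 4: ATG (Met) → ATC (Ile) — missense.
Codon 5: AAT (Asn) → TAT (Tyr) — missense.
Codon 6: ATT (Ile) → ATC (Ile) — synonymous.
Codon 7: TTC (Phe) → TAC (Tyr) — missense.
Synonymous: 1 of 5.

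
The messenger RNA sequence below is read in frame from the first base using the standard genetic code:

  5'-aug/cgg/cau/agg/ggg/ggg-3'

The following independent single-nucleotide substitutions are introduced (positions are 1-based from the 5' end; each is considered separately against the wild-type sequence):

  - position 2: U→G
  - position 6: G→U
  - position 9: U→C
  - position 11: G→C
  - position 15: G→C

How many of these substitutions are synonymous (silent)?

3

Codon 1: AUG (Met) → AGG (Arg) — missense.
Codon 2: CGG (Arg) → CGU (Arg) — synonymous.
Codon 3: CAU (His) → CAC (His) — synonymous.
Codon 4: AGG (Arg) → ACG (Thr) — missense.
Codon 5: GGG (Gly) → GGC (Gly) — synonymous.
Synonymous: 3 of 5.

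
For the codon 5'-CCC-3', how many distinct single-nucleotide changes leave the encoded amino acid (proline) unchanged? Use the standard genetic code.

3

Position 1: none → 0 synonymous.
Position 2: none → 0 synonymous.
Position 3: CCT, CCA, CCG → 3 synonymous.
Total: 0 + 0 + 3 = 3.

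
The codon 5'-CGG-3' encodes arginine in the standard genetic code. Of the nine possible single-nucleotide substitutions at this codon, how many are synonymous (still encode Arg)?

Position 1: AGG → 1 synonymous.
Position 2: none → 0 synonymous.
Position 3: CGT, CGC, CGA → 3 synonymous.
Total: 1 + 0 + 3 = 4.

4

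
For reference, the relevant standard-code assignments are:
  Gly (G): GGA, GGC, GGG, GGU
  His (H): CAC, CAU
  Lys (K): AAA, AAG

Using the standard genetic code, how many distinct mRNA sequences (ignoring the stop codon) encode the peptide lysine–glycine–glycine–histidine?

Lys: 2 codons.
Gly: 4 codons.
Gly: 4 codons.
His: 2 codons.
2 × 4 × 4 × 2 = 64.

64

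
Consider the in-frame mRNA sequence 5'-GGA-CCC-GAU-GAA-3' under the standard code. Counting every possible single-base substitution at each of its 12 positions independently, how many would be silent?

8

Codon 1 (GGA, Gly): 3 synonymous substitutions.
Codon 2 (CCC, Pro): 3 synonymous substitutions.
Codon 3 (GAU, Asp): 1 synonymous substitution.
Codon 4 (GAA, Glu): 1 synonymous substitution.
Total: 3 + 3 + 1 + 1 = 8.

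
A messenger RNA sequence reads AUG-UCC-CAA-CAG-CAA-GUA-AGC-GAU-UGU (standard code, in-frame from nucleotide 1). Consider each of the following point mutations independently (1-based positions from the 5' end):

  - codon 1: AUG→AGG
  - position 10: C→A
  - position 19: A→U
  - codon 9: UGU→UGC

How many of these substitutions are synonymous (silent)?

Codon 1: AUG (Met) → AGG (Arg) — missense.
Codon 4: CAG (Gln) → AAG (Lys) — missense.
Codon 7: AGC (Ser) → UGC (Cys) — missense.
Codon 9: UGU (Cys) → UGC (Cys) — synonymous.
Synonymous: 1 of 4.

1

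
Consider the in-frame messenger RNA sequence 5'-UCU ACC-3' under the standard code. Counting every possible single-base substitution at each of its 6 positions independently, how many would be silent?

6

Codon 1 (UCU, Ser): 3 synonymous substitutions.
Codon 2 (ACC, Thr): 3 synonymous substitutions.
Total: 3 + 3 = 6.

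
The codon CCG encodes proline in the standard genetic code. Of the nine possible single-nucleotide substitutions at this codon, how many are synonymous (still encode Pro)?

Position 1: none → 0 synonymous.
Position 2: none → 0 synonymous.
Position 3: CCU, CCC, CCA → 3 synonymous.
Total: 0 + 0 + 3 = 3.

3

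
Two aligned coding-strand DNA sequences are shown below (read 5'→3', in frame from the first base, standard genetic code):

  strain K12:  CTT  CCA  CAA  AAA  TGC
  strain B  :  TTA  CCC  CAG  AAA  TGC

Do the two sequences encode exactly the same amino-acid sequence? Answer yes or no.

yes

Codon 1: CTT Leu / TTA Leu — synonymous.
Codon 2: CCA Pro / CCC Pro — synonymous.
Codon 3: CAA Gln / CAG Gln — synonymous.
Codon 4: AAA Lys / AAA Lys — identical.
Codon 5: TGC Cys / TGC Cys — identical.
Nonsynonymous differences: 0 → same protein.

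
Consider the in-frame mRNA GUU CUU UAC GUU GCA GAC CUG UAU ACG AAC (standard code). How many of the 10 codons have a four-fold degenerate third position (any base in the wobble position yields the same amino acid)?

6

Codon 1 GUU (Val): third position 4-fold.
Codon 2 CUU (Leu): third position 4-fold.
Codon 3 UAC (Tyr): third position 2-fold.
Codon 4 GUU (Val): third position 4-fold.
Codon 5 GCA (Ala): third position 4-fold.
Codon 6 GAC (Asp): third position 2-fold.
Codon 7 CUG (Leu): third position 4-fold.
Codon 8 UAU (Tyr): third position 2-fold.
Codon 9 ACG (Thr): third position 4-fold.
Codon 10 AAC (Asn): third position 2-fold.
Four-fold degenerate third positions: 6.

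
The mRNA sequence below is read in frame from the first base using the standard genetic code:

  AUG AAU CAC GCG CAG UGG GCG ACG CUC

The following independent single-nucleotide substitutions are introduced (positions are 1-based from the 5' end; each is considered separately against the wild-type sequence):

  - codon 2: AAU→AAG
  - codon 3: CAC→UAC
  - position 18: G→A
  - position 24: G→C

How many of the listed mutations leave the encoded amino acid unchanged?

1

Codon 2: AAU (Asn) → AAG (Lys) — missense.
Codon 3: CAC (His) → UAC (Tyr) — missense.
Codon 6: UGG (Trp) → UGA (Stop) — nonsense.
Codon 8: ACG (Thr) → ACC (Thr) — synonymous.
Synonymous: 1 of 4.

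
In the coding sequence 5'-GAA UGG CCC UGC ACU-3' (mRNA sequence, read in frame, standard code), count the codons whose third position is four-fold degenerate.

2

Codon 1 GAA (Glu): third position 2-fold.
Codon 2 UGG (Trp): third position 1-fold.
Codon 3 CCC (Pro): third position 4-fold.
Codon 4 UGC (Cys): third position 2-fold.
Codon 5 ACU (Thr): third position 4-fold.
Four-fold degenerate third positions: 2.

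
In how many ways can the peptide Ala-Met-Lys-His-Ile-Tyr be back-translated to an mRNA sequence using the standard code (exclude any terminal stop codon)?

Ala: 4 codons.
Met: 1 codon.
Lys: 2 codons.
His: 2 codons.
Ile: 3 codons.
Tyr: 2 codons.
4 × 1 × 2 × 2 × 3 × 2 = 96.

96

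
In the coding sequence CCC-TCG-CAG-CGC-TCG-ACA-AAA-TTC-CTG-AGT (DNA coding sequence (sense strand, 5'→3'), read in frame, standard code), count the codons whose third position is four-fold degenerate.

6

Codon 1 CCC (Pro): third position 4-fold.
Codon 2 TCG (Ser): third position 4-fold.
Codon 3 CAG (Gln): third position 2-fold.
Codon 4 CGC (Arg): third position 4-fold.
Codon 5 TCG (Ser): third position 4-fold.
Codon 6 ACA (Thr): third position 4-fold.
Codon 7 AAA (Lys): third position 2-fold.
Codon 8 TTC (Phe): third position 2-fold.
Codon 9 CTG (Leu): third position 4-fold.
Codon 10 AGT (Ser): third position 2-fold.
Four-fold degenerate third positions: 6.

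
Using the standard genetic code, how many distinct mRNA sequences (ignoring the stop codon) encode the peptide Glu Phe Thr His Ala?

128

Glu: 2 codons.
Phe: 2 codons.
Thr: 4 codons.
His: 2 codons.
Ala: 4 codons.
2 × 2 × 4 × 2 × 4 = 128.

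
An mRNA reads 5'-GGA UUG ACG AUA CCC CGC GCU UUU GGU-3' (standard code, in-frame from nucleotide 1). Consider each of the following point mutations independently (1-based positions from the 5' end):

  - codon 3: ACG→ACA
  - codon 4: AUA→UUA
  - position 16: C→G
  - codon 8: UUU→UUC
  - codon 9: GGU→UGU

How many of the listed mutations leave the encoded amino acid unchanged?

2

Codon 3: ACG (Thr) → ACA (Thr) — synonymous.
Codon 4: AUA (Ile) → UUA (Leu) — missense.
Codon 6: CGC (Arg) → GGC (Gly) — missense.
Codon 8: UUU (Phe) → UUC (Phe) — synonymous.
Codon 9: GGU (Gly) → UGU (Cys) — missense.
Synonymous: 2 of 5.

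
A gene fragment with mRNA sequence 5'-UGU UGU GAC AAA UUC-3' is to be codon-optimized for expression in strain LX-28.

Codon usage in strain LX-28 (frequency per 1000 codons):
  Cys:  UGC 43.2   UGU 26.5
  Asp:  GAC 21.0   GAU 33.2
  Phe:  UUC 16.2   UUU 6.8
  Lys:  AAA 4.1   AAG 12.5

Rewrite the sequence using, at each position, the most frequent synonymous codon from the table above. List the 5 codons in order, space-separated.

Codon 1 (Cys): best is UGC at 43.2.
Codon 2 (Cys): best is UGC at 43.2.
Codon 3 (Asp): best is GAU at 33.2.
Codon 4 (Lys): best is AAG at 12.5.
Codon 5 (Phe): best is UUC at 16.2.

UGC UGC GAU AAG UUC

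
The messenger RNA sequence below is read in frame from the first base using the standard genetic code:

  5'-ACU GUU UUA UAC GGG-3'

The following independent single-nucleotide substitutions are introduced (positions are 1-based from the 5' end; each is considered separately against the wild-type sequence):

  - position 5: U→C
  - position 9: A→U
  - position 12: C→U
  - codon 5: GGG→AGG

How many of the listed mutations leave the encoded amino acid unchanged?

1

Codon 2: GUU (Val) → GCU (Ala) — missense.
Codon 3: UUA (Leu) → UUU (Phe) — missense.
Codon 4: UAC (Tyr) → UAU (Tyr) — synonymous.
Codon 5: GGG (Gly) → AGG (Arg) — missense.
Synonymous: 1 of 4.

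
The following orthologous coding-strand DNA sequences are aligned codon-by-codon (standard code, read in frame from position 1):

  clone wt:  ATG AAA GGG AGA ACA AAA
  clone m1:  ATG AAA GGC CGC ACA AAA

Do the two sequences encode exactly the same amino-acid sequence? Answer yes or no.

yes

Codon 1: ATG Met / ATG Met — identical.
Codon 2: AAA Lys / AAA Lys — identical.
Codon 3: GGG Gly / GGC Gly — synonymous.
Codon 4: AGA Arg / CGC Arg — synonymous.
Codon 5: ACA Thr / ACA Thr — identical.
Codon 6: AAA Lys / AAA Lys — identical.
Nonsynonymous differences: 0 → same protein.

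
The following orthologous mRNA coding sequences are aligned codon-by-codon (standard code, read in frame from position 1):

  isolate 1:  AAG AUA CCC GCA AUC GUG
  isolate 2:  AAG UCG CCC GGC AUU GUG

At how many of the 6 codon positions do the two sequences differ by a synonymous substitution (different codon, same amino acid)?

Codon 1: AAG Lys / AAG Lys — identical.
Codon 2: AUA Ile / UCG Ser — nonsynonymous.
Codon 3: CCC Pro / CCC Pro — identical.
Codon 4: GCA Ala / GGC Gly — nonsynonymous.
Codon 5: AUC Ile / AUU Ile — synonymous.
Codon 6: GUG Val / GUG Val — identical.
Synonymous differences: 1.

1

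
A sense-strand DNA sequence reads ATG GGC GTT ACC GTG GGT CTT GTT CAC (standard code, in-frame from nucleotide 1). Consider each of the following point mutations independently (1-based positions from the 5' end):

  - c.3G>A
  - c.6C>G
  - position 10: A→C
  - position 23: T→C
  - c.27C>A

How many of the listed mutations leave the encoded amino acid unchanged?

Codon 1: ATG (Met) → ATA (Ile) — missense.
Codon 2: GGC (Gly) → GGG (Gly) — synonymous.
Codon 4: ACC (Thr) → CCC (Pro) — missense.
Codon 8: GTT (Val) → GCT (Ala) — missense.
Codon 9: CAC (His) → CAA (Gln) — missense.
Synonymous: 1 of 5.

1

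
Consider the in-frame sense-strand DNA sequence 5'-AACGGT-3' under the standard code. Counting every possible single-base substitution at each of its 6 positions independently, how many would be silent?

4

Codon 1 (AAC, Asn): 1 synonymous substitution.
Codon 2 (GGT, Gly): 3 synonymous substitutions.
Total: 1 + 3 = 4.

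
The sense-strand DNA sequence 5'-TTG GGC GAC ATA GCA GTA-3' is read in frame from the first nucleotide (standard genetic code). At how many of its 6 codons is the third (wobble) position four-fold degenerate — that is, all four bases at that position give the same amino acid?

3

Codon 1 TTG (Leu): third position 2-fold.
Codon 2 GGC (Gly): third position 4-fold.
Codon 3 GAC (Asp): third position 2-fold.
Codon 4 ATA (Ile): third position 3-fold.
Codon 5 GCA (Ala): third position 4-fold.
Codon 6 GTA (Val): third position 4-fold.
Four-fold degenerate third positions: 3.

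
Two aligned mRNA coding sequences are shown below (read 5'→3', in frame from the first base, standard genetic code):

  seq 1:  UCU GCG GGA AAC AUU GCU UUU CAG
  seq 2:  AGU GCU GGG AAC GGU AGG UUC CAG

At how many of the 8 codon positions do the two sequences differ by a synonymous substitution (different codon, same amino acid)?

Codon 1: UCU Ser / AGU Ser — synonymous.
Codon 2: GCG Ala / GCU Ala — synonymous.
Codon 3: GGA Gly / GGG Gly — synonymous.
Codon 4: AAC Asn / AAC Asn — identical.
Codon 5: AUU Ile / GGU Gly — nonsynonymous.
Codon 6: GCU Ala / AGG Arg — nonsynonymous.
Codon 7: UUU Phe / UUC Phe — synonymous.
Codon 8: CAG Gln / CAG Gln — identical.
Synonymous differences: 4.

4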